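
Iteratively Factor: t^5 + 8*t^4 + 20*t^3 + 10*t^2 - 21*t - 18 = (t - 1)*(t^4 + 9*t^3 + 29*t^2 + 39*t + 18) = (t - 1)*(t + 1)*(t^3 + 8*t^2 + 21*t + 18) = (t - 1)*(t + 1)*(t + 3)*(t^2 + 5*t + 6) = (t - 1)*(t + 1)*(t + 2)*(t + 3)*(t + 3)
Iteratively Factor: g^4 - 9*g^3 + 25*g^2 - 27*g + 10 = (g - 5)*(g^3 - 4*g^2 + 5*g - 2) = (g - 5)*(g - 1)*(g^2 - 3*g + 2) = (g - 5)*(g - 2)*(g - 1)*(g - 1)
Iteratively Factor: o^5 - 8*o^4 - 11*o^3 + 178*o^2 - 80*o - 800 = (o - 5)*(o^4 - 3*o^3 - 26*o^2 + 48*o + 160) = (o - 5)*(o - 4)*(o^3 + o^2 - 22*o - 40) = (o - 5)*(o - 4)*(o + 2)*(o^2 - o - 20) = (o - 5)^2*(o - 4)*(o + 2)*(o + 4)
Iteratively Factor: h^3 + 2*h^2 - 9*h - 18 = (h + 3)*(h^2 - h - 6) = (h + 2)*(h + 3)*(h - 3)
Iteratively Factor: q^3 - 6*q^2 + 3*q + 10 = (q + 1)*(q^2 - 7*q + 10) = (q - 5)*(q + 1)*(q - 2)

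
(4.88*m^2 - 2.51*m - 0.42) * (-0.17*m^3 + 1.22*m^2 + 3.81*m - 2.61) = -0.8296*m^5 + 6.3803*m^4 + 15.602*m^3 - 22.8123*m^2 + 4.9509*m + 1.0962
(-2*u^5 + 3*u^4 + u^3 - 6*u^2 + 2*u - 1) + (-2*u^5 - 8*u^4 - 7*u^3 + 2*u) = -4*u^5 - 5*u^4 - 6*u^3 - 6*u^2 + 4*u - 1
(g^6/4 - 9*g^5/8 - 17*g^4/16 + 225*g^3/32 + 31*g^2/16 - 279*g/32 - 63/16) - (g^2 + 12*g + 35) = g^6/4 - 9*g^5/8 - 17*g^4/16 + 225*g^3/32 + 15*g^2/16 - 663*g/32 - 623/16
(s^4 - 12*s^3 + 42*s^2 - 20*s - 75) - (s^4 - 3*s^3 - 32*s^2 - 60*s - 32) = -9*s^3 + 74*s^2 + 40*s - 43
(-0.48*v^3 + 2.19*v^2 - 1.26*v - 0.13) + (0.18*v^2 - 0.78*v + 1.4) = -0.48*v^3 + 2.37*v^2 - 2.04*v + 1.27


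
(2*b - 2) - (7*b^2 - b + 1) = -7*b^2 + 3*b - 3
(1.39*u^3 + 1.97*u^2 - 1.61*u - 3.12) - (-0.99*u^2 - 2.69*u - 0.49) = 1.39*u^3 + 2.96*u^2 + 1.08*u - 2.63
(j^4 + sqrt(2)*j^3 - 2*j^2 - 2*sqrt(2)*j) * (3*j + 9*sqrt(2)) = 3*j^5 + 12*sqrt(2)*j^4 + 12*j^3 - 24*sqrt(2)*j^2 - 36*j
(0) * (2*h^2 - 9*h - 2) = 0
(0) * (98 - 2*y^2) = 0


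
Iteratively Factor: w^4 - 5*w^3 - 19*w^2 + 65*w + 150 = (w + 3)*(w^3 - 8*w^2 + 5*w + 50) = (w - 5)*(w + 3)*(w^2 - 3*w - 10) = (w - 5)*(w + 2)*(w + 3)*(w - 5)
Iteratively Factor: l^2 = (l)*(l)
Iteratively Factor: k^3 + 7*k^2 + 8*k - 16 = (k - 1)*(k^2 + 8*k + 16) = (k - 1)*(k + 4)*(k + 4)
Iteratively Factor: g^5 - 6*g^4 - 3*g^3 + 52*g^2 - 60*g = (g - 5)*(g^4 - g^3 - 8*g^2 + 12*g) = (g - 5)*(g + 3)*(g^3 - 4*g^2 + 4*g) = (g - 5)*(g - 2)*(g + 3)*(g^2 - 2*g) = (g - 5)*(g - 2)^2*(g + 3)*(g)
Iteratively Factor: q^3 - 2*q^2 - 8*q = (q)*(q^2 - 2*q - 8) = q*(q + 2)*(q - 4)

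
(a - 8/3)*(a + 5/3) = a^2 - a - 40/9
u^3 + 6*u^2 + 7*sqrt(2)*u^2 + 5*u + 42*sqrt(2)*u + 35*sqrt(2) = (u + 1)*(u + 5)*(u + 7*sqrt(2))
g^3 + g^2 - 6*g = g*(g - 2)*(g + 3)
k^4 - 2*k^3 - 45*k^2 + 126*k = k*(k - 6)*(k - 3)*(k + 7)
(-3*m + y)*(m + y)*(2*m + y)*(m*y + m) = -6*m^4*y - 6*m^4 - 7*m^3*y^2 - 7*m^3*y + m*y^4 + m*y^3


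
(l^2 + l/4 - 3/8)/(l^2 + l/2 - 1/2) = (l + 3/4)/(l + 1)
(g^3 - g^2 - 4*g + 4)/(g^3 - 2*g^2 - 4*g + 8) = (g - 1)/(g - 2)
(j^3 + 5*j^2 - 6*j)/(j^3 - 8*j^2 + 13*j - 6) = j*(j + 6)/(j^2 - 7*j + 6)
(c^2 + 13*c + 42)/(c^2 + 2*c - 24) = (c + 7)/(c - 4)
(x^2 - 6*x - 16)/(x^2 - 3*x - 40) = (x + 2)/(x + 5)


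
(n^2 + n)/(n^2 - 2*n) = (n + 1)/(n - 2)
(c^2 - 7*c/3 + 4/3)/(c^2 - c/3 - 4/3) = (c - 1)/(c + 1)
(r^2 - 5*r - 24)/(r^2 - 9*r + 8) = (r + 3)/(r - 1)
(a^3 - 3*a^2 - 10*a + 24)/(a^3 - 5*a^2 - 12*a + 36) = (a - 4)/(a - 6)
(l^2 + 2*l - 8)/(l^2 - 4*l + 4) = (l + 4)/(l - 2)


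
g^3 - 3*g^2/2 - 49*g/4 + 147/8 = (g - 7/2)*(g - 3/2)*(g + 7/2)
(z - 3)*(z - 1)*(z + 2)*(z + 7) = z^4 + 5*z^3 - 19*z^2 - 29*z + 42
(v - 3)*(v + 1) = v^2 - 2*v - 3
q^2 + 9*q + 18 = (q + 3)*(q + 6)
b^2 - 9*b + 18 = (b - 6)*(b - 3)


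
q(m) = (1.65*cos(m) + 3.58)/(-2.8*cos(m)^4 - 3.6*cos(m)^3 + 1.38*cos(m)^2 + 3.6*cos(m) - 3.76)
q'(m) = (1.65*cos(m) + 3.58)*(-11.2*sin(m)*cos(m)^3 - 10.8*sin(m)*cos(m)^2 + 2.76*sin(m)*cos(m) + 3.6*sin(m))/(-2.8*cos(m)^4 - 3.6*cos(m)^3 + 1.38*cos(m)^2 + 3.6*cos(m) - 3.76)^2 - 1.65*sin(m)/(-2.8*cos(m)^4 - 3.6*cos(m)^3 + 1.38*cos(m)^2 + 3.6*cos(m) - 3.76) = (-13.86*cos(m)^4 - 51.976*cos(m)^3 - 36.387*cos(m)^2 + 9.8808*cos(m) + 19.092)*sin(m)/(7.84*cos(m)^8 + 20.16*cos(m)^7 + 5.232*cos(m)^6 - 30.096*cos(m)^5 - 2.95960000000001*cos(m)^4 + 37.008*cos(m)^3 + 2.5824*cos(m)^2 - 27.072*cos(m) + 14.1376)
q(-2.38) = -0.47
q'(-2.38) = -0.24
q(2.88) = -0.39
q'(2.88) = 0.10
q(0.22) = -1.08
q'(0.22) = -0.63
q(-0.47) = -1.34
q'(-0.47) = 1.48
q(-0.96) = -2.04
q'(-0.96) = -0.25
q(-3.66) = -0.42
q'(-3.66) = 0.18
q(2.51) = -0.44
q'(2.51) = 0.20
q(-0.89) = -2.02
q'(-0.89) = 0.63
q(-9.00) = -0.41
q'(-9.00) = -0.15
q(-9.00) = -0.41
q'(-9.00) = -0.15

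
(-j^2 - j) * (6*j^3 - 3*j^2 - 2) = -6*j^5 - 3*j^4 + 3*j^3 + 2*j^2 + 2*j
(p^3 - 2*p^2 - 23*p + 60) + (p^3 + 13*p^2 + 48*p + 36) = 2*p^3 + 11*p^2 + 25*p + 96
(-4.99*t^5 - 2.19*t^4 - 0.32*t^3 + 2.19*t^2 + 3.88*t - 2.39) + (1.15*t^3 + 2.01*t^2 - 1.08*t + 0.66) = -4.99*t^5 - 2.19*t^4 + 0.83*t^3 + 4.2*t^2 + 2.8*t - 1.73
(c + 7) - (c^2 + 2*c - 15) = -c^2 - c + 22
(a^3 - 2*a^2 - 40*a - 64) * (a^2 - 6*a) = a^5 - 8*a^4 - 28*a^3 + 176*a^2 + 384*a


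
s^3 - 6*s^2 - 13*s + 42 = (s - 7)*(s - 2)*(s + 3)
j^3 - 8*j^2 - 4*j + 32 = (j - 8)*(j - 2)*(j + 2)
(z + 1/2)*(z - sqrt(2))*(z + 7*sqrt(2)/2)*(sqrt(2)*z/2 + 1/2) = sqrt(2)*z^4/2 + sqrt(2)*z^3/4 + 3*z^3 - 9*sqrt(2)*z^2/4 + 3*z^2/2 - 7*z/2 - 9*sqrt(2)*z/8 - 7/4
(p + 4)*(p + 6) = p^2 + 10*p + 24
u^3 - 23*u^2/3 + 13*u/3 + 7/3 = (u - 7)*(u - 1)*(u + 1/3)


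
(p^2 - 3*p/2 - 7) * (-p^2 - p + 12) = -p^4 + p^3/2 + 41*p^2/2 - 11*p - 84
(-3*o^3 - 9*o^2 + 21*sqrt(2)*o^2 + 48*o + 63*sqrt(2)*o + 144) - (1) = -3*o^3 - 9*o^2 + 21*sqrt(2)*o^2 + 48*o + 63*sqrt(2)*o + 143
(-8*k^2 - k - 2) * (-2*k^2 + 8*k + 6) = 16*k^4 - 62*k^3 - 52*k^2 - 22*k - 12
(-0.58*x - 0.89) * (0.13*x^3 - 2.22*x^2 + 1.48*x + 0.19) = -0.0754*x^4 + 1.1719*x^3 + 1.1174*x^2 - 1.4274*x - 0.1691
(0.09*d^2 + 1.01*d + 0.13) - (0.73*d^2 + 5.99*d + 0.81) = -0.64*d^2 - 4.98*d - 0.68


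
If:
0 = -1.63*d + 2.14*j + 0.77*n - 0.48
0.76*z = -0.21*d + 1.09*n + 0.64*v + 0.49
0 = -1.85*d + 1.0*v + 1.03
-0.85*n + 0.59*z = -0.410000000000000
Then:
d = 0.00350283850706607*z - 0.366082860248822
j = -0.247084561434008*z - 0.228096648089469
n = 0.694117647058824*z + 0.482352941176471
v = 0.00648025123807223*z - 1.70725329146032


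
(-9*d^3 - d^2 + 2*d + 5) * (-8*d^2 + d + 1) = 72*d^5 - d^4 - 26*d^3 - 39*d^2 + 7*d + 5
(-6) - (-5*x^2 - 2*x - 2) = 5*x^2 + 2*x - 4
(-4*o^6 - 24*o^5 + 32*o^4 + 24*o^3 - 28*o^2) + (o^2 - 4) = -4*o^6 - 24*o^5 + 32*o^4 + 24*o^3 - 27*o^2 - 4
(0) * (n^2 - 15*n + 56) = 0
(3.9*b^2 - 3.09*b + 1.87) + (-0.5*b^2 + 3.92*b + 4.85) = 3.4*b^2 + 0.83*b + 6.72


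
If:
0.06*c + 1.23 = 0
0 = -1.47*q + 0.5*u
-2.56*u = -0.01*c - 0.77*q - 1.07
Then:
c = -20.50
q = 0.13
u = 0.38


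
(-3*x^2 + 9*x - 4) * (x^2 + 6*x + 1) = -3*x^4 - 9*x^3 + 47*x^2 - 15*x - 4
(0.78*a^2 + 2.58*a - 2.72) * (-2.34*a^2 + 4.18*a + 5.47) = -1.8252*a^4 - 2.7768*a^3 + 21.4158*a^2 + 2.743*a - 14.8784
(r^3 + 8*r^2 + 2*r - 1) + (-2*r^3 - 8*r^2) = -r^3 + 2*r - 1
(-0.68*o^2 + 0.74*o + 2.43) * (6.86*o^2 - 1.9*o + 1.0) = -4.6648*o^4 + 6.3684*o^3 + 14.5838*o^2 - 3.877*o + 2.43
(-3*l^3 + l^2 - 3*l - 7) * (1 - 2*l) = 6*l^4 - 5*l^3 + 7*l^2 + 11*l - 7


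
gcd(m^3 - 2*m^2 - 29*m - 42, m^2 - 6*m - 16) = m + 2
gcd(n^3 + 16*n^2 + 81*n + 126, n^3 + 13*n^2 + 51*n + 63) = n^2 + 10*n + 21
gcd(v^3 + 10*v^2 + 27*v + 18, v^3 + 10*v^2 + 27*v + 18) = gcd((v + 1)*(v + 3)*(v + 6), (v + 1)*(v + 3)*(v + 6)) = v^3 + 10*v^2 + 27*v + 18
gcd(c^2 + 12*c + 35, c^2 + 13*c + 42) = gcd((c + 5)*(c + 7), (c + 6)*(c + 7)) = c + 7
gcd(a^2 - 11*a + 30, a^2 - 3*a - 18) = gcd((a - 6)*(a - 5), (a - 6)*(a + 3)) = a - 6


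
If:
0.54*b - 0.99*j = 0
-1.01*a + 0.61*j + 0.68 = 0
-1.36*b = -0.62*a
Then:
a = 0.79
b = 0.36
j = 0.20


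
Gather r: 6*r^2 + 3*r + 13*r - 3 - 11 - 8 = 6*r^2 + 16*r - 22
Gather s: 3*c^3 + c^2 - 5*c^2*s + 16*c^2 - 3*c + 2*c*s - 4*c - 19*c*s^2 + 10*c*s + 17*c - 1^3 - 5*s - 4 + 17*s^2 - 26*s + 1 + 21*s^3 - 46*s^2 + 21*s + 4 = 3*c^3 + 17*c^2 + 10*c + 21*s^3 + s^2*(-19*c - 29) + s*(-5*c^2 + 12*c - 10)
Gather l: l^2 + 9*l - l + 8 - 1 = l^2 + 8*l + 7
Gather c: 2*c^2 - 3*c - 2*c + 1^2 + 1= 2*c^2 - 5*c + 2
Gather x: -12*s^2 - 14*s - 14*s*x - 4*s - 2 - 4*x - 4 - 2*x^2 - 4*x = -12*s^2 - 18*s - 2*x^2 + x*(-14*s - 8) - 6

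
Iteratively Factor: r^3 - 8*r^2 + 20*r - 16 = (r - 4)*(r^2 - 4*r + 4) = (r - 4)*(r - 2)*(r - 2)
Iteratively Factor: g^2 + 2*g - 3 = (g - 1)*(g + 3)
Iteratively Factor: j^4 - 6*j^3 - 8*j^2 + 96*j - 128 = (j + 4)*(j^3 - 10*j^2 + 32*j - 32) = (j - 2)*(j + 4)*(j^2 - 8*j + 16) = (j - 4)*(j - 2)*(j + 4)*(j - 4)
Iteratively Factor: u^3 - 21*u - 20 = (u - 5)*(u^2 + 5*u + 4) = (u - 5)*(u + 4)*(u + 1)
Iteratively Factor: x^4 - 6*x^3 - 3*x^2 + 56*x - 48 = (x - 4)*(x^3 - 2*x^2 - 11*x + 12) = (x - 4)*(x - 1)*(x^2 - x - 12) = (x - 4)^2*(x - 1)*(x + 3)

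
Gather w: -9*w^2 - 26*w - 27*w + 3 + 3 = -9*w^2 - 53*w + 6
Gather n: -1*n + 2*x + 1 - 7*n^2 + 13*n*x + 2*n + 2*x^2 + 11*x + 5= -7*n^2 + n*(13*x + 1) + 2*x^2 + 13*x + 6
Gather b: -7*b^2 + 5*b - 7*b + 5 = -7*b^2 - 2*b + 5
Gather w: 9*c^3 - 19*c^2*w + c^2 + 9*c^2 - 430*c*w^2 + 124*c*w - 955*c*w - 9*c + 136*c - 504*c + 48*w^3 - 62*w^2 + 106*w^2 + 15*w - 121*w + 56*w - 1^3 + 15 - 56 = 9*c^3 + 10*c^2 - 377*c + 48*w^3 + w^2*(44 - 430*c) + w*(-19*c^2 - 831*c - 50) - 42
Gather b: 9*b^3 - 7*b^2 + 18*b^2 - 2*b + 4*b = 9*b^3 + 11*b^2 + 2*b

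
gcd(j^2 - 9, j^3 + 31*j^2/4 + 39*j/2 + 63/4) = j + 3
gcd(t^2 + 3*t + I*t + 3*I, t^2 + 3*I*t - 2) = t + I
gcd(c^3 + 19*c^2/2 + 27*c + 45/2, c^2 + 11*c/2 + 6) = c + 3/2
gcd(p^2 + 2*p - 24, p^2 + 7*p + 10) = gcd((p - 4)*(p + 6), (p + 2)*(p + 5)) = 1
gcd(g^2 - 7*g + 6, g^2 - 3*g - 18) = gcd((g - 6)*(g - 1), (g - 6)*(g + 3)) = g - 6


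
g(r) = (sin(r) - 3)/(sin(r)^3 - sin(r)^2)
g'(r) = (-3*sin(r)^2*cos(r) + 2*sin(r)*cos(r))*(sin(r) - 3)/(sin(r)^3 - sin(r)^2)^2 + cos(r)/(sin(r)^3 - sin(r)^2) = 2*(5*sin(r) + cos(r)^2 - 4)*cos(r)/((sin(r) - 1)^2*sin(r)^3)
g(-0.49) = 10.66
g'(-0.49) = 43.64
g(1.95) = 33.78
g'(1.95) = -143.07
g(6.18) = 265.16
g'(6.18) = 5275.41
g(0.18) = 107.21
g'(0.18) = -1087.21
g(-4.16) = 19.94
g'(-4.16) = -40.89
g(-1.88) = 2.23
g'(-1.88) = -1.60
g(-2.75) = 16.80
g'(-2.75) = -88.03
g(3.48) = 22.70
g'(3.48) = -138.63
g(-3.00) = 138.22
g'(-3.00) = -2015.67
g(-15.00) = 5.23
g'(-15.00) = -13.54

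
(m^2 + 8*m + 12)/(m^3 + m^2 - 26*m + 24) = (m + 2)/(m^2 - 5*m + 4)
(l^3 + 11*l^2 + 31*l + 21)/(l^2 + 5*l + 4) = (l^2 + 10*l + 21)/(l + 4)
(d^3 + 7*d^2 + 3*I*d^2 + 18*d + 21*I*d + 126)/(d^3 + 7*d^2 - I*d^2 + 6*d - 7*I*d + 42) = (d + 6*I)/(d + 2*I)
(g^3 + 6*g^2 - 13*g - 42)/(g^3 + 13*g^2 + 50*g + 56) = (g - 3)/(g + 4)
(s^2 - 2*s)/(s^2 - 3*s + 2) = s/(s - 1)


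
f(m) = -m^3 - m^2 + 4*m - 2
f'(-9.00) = -221.00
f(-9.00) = 610.00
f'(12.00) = -452.00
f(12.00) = -1826.00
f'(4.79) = -74.41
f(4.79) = -115.69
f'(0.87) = -0.01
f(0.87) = 0.06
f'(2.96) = -28.20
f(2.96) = -24.86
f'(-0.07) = 4.13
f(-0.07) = -2.28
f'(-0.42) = 4.31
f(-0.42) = -3.78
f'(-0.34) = 4.33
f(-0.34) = -3.44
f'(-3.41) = -24.06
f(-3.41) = 12.38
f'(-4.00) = -36.00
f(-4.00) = 30.00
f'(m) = -3*m^2 - 2*m + 4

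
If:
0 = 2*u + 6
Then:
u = -3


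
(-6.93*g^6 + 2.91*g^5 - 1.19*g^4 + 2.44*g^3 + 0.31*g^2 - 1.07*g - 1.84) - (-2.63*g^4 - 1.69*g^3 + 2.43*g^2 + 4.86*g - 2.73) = -6.93*g^6 + 2.91*g^5 + 1.44*g^4 + 4.13*g^3 - 2.12*g^2 - 5.93*g + 0.89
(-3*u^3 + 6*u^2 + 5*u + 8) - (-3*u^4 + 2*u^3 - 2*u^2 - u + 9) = 3*u^4 - 5*u^3 + 8*u^2 + 6*u - 1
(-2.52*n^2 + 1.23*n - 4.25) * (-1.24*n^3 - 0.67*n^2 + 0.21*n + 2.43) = 3.1248*n^5 + 0.1632*n^4 + 3.9167*n^3 - 3.0178*n^2 + 2.0964*n - 10.3275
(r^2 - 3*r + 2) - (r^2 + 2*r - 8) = 10 - 5*r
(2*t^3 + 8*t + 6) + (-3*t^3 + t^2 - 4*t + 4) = -t^3 + t^2 + 4*t + 10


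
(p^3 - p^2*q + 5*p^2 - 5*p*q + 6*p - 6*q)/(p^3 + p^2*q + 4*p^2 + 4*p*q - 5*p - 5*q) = (p^3 - p^2*q + 5*p^2 - 5*p*q + 6*p - 6*q)/(p^3 + p^2*q + 4*p^2 + 4*p*q - 5*p - 5*q)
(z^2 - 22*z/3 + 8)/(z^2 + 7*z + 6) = (z^2 - 22*z/3 + 8)/(z^2 + 7*z + 6)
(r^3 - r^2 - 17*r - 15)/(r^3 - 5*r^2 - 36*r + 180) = (r^2 + 4*r + 3)/(r^2 - 36)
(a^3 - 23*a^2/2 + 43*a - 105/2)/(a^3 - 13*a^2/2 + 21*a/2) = (a - 5)/a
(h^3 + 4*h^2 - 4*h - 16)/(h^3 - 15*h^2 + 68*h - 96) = (h^3 + 4*h^2 - 4*h - 16)/(h^3 - 15*h^2 + 68*h - 96)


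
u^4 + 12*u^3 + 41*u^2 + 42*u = u*(u + 2)*(u + 3)*(u + 7)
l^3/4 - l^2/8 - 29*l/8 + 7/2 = (l/4 + 1)*(l - 7/2)*(l - 1)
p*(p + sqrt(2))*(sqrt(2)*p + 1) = sqrt(2)*p^3 + 3*p^2 + sqrt(2)*p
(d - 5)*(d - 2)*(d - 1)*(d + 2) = d^4 - 6*d^3 + d^2 + 24*d - 20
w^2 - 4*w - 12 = (w - 6)*(w + 2)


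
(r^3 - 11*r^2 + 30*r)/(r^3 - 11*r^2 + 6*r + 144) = r*(r - 5)/(r^2 - 5*r - 24)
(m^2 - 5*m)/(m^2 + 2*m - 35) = m/(m + 7)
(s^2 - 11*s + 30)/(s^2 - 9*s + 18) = (s - 5)/(s - 3)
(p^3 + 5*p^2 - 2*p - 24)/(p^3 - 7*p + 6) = (p + 4)/(p - 1)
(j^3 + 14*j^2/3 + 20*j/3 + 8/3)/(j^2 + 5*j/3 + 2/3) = (j^2 + 4*j + 4)/(j + 1)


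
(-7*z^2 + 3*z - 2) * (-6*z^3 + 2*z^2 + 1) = 42*z^5 - 32*z^4 + 18*z^3 - 11*z^2 + 3*z - 2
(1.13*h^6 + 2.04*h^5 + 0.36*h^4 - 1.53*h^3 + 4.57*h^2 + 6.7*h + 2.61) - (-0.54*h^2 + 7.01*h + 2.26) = 1.13*h^6 + 2.04*h^5 + 0.36*h^4 - 1.53*h^3 + 5.11*h^2 - 0.31*h + 0.35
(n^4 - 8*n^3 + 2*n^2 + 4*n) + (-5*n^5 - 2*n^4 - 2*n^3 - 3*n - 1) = -5*n^5 - n^4 - 10*n^3 + 2*n^2 + n - 1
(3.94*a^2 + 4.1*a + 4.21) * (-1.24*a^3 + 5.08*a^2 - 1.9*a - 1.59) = -4.8856*a^5 + 14.9312*a^4 + 8.1216*a^3 + 7.3322*a^2 - 14.518*a - 6.6939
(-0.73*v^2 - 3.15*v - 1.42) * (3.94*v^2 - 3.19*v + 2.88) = -2.8762*v^4 - 10.0823*v^3 + 2.3513*v^2 - 4.5422*v - 4.0896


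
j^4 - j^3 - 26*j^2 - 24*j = j*(j - 6)*(j + 1)*(j + 4)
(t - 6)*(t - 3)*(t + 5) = t^3 - 4*t^2 - 27*t + 90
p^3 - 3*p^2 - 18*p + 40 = (p - 5)*(p - 2)*(p + 4)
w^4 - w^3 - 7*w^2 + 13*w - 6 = (w - 2)*(w - 1)^2*(w + 3)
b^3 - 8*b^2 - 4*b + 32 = (b - 8)*(b - 2)*(b + 2)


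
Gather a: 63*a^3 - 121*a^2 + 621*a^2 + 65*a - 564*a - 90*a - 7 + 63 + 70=63*a^3 + 500*a^2 - 589*a + 126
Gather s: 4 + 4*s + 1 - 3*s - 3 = s + 2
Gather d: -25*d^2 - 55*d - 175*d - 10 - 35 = -25*d^2 - 230*d - 45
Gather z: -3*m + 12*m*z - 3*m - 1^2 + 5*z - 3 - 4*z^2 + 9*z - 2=-6*m - 4*z^2 + z*(12*m + 14) - 6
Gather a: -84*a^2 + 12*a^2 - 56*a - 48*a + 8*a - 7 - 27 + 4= -72*a^2 - 96*a - 30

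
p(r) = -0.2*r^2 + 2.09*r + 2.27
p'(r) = 2.09 - 0.4*r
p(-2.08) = -2.94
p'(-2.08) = 2.92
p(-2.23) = -3.39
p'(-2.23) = 2.98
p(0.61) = 3.47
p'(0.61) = 1.85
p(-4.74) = -12.13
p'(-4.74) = 3.99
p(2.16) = 5.85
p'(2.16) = 1.23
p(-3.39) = -7.11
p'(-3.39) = 3.45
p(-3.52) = -7.56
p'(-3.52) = 3.50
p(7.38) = 6.80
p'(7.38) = -0.86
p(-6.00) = -17.47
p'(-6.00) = 4.49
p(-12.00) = -51.61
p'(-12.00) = 6.89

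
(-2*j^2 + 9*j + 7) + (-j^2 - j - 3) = -3*j^2 + 8*j + 4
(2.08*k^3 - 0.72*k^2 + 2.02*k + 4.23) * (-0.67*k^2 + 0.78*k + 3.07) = -1.3936*k^5 + 2.1048*k^4 + 4.4706*k^3 - 3.4689*k^2 + 9.5008*k + 12.9861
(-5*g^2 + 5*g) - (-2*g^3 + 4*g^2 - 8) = 2*g^3 - 9*g^2 + 5*g + 8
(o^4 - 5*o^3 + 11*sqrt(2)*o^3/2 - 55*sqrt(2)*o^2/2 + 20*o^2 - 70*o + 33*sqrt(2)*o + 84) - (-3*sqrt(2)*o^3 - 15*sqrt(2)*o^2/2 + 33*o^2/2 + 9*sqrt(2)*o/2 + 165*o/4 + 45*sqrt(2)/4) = o^4 - 5*o^3 + 17*sqrt(2)*o^3/2 - 20*sqrt(2)*o^2 + 7*o^2/2 - 445*o/4 + 57*sqrt(2)*o/2 - 45*sqrt(2)/4 + 84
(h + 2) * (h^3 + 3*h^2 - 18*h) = h^4 + 5*h^3 - 12*h^2 - 36*h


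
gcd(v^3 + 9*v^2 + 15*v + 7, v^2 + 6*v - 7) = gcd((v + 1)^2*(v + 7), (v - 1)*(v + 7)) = v + 7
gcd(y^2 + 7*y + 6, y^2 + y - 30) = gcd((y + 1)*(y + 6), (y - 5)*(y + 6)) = y + 6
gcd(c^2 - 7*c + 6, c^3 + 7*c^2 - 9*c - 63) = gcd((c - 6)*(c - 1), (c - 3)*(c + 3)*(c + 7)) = 1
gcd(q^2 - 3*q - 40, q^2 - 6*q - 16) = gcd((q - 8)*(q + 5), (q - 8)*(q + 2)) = q - 8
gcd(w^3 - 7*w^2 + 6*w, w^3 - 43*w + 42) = w^2 - 7*w + 6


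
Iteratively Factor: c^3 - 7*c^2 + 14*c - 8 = (c - 4)*(c^2 - 3*c + 2) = (c - 4)*(c - 2)*(c - 1)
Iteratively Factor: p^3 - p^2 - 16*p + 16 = (p - 4)*(p^2 + 3*p - 4) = (p - 4)*(p - 1)*(p + 4)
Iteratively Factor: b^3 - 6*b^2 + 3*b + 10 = (b - 2)*(b^2 - 4*b - 5) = (b - 2)*(b + 1)*(b - 5)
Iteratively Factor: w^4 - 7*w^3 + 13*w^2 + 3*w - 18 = (w - 2)*(w^3 - 5*w^2 + 3*w + 9) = (w - 2)*(w + 1)*(w^2 - 6*w + 9) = (w - 3)*(w - 2)*(w + 1)*(w - 3)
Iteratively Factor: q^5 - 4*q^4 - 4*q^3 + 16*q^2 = (q)*(q^4 - 4*q^3 - 4*q^2 + 16*q) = q*(q - 2)*(q^3 - 2*q^2 - 8*q) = q^2*(q - 2)*(q^2 - 2*q - 8) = q^2*(q - 2)*(q + 2)*(q - 4)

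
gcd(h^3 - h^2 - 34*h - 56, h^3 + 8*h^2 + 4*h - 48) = h + 4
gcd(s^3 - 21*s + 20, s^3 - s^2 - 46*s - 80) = s + 5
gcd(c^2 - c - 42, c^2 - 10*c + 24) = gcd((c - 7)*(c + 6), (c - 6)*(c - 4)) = 1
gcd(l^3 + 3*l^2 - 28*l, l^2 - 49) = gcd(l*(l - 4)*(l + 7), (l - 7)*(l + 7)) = l + 7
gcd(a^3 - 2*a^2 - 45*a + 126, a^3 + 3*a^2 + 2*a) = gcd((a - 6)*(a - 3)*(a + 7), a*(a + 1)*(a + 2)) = 1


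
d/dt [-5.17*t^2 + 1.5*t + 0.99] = 1.5 - 10.34*t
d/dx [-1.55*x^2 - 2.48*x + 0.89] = -3.1*x - 2.48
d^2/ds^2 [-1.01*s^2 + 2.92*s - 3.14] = -2.02000000000000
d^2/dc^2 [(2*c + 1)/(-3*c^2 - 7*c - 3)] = 2*(-(2*c + 1)*(6*c + 7)^2 + (18*c + 17)*(3*c^2 + 7*c + 3))/(3*c^2 + 7*c + 3)^3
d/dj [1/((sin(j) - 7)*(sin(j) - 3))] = 2*(5 - sin(j))*cos(j)/((sin(j) - 7)^2*(sin(j) - 3)^2)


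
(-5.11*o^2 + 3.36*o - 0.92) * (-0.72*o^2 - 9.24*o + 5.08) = 3.6792*o^4 + 44.7972*o^3 - 56.3428*o^2 + 25.5696*o - 4.6736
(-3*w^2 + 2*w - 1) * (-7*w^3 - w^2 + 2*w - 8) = 21*w^5 - 11*w^4 - w^3 + 29*w^2 - 18*w + 8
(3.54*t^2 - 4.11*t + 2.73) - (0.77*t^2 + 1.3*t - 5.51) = 2.77*t^2 - 5.41*t + 8.24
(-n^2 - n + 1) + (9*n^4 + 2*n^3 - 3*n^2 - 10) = 9*n^4 + 2*n^3 - 4*n^2 - n - 9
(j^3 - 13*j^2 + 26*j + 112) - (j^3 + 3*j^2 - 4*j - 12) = -16*j^2 + 30*j + 124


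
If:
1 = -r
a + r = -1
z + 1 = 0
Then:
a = 0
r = -1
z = -1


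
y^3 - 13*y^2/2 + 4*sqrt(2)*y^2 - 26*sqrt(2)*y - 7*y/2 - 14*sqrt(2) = (y - 7)*(y + 1/2)*(y + 4*sqrt(2))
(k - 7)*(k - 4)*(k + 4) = k^3 - 7*k^2 - 16*k + 112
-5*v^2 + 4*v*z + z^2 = (-v + z)*(5*v + z)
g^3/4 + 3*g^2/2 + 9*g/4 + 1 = (g/4 + 1/4)*(g + 1)*(g + 4)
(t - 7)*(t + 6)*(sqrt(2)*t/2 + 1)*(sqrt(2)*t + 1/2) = t^4 - t^3 + 5*sqrt(2)*t^3/4 - 83*t^2/2 - 5*sqrt(2)*t^2/4 - 105*sqrt(2)*t/2 - t/2 - 21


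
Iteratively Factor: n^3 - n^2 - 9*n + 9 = (n - 3)*(n^2 + 2*n - 3) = (n - 3)*(n - 1)*(n + 3)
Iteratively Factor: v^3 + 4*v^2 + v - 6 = (v + 3)*(v^2 + v - 2) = (v + 2)*(v + 3)*(v - 1)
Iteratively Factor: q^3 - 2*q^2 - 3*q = (q)*(q^2 - 2*q - 3) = q*(q + 1)*(q - 3)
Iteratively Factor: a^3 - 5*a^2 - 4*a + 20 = (a - 5)*(a^2 - 4) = (a - 5)*(a - 2)*(a + 2)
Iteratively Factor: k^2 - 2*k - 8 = (k - 4)*(k + 2)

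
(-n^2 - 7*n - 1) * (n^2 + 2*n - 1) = -n^4 - 9*n^3 - 14*n^2 + 5*n + 1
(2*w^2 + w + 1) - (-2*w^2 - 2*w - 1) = 4*w^2 + 3*w + 2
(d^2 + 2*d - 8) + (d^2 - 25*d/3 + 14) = 2*d^2 - 19*d/3 + 6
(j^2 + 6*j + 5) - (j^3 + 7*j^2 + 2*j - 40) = -j^3 - 6*j^2 + 4*j + 45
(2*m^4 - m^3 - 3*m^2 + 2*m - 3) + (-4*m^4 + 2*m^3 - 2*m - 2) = -2*m^4 + m^3 - 3*m^2 - 5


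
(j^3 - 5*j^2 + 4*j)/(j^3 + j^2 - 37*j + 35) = j*(j - 4)/(j^2 + 2*j - 35)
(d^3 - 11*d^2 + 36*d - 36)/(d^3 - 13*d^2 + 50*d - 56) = (d^2 - 9*d + 18)/(d^2 - 11*d + 28)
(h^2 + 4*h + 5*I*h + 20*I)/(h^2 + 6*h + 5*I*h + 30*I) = (h + 4)/(h + 6)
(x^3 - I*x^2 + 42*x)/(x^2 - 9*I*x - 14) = x*(x + 6*I)/(x - 2*I)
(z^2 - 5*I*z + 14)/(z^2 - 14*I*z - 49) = (z + 2*I)/(z - 7*I)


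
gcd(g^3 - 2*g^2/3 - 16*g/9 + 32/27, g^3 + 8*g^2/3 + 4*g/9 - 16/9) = g^2 + 2*g/3 - 8/9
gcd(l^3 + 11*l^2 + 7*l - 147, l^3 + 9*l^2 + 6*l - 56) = l + 7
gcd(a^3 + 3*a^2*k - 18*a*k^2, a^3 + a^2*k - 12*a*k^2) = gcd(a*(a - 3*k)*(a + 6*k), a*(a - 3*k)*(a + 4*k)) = a^2 - 3*a*k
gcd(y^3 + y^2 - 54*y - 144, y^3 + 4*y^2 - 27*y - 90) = y^2 + 9*y + 18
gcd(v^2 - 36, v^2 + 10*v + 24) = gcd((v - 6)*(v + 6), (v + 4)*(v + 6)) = v + 6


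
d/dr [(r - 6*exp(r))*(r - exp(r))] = -7*r*exp(r) + 2*r + 12*exp(2*r) - 7*exp(r)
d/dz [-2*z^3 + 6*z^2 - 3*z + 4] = -6*z^2 + 12*z - 3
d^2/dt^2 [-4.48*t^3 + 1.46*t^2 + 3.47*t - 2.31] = 2.92 - 26.88*t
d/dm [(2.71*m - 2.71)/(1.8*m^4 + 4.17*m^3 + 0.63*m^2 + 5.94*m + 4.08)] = (4.878*m^4 + 11.3007*m^3 + 1.7073*m^2 + 16.0974*m + 11.0568)*(1.8*m^4 + 4.17*m^3 + 0.63*m^2 + 5.94*m - (m - 1)*(7.2*m^3 + 12.51*m^2 + 1.26*m + 5.94) + 4.08)/(1.8*m^4 + 4.17*m^3 + 0.63*m^2 + 5.94*m + 4.08)^3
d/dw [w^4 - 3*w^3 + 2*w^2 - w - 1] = 4*w^3 - 9*w^2 + 4*w - 1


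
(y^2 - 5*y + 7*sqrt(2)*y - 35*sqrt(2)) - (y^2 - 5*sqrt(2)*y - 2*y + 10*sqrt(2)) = -3*y + 12*sqrt(2)*y - 45*sqrt(2)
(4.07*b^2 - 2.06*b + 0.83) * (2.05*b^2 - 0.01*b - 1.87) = 8.3435*b^4 - 4.2637*b^3 - 5.8888*b^2 + 3.8439*b - 1.5521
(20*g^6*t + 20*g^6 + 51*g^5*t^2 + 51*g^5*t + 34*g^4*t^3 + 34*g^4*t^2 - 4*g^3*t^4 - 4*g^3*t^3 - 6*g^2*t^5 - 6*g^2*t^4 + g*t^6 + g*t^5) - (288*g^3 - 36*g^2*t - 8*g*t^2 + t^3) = 20*g^6*t + 20*g^6 + 51*g^5*t^2 + 51*g^5*t + 34*g^4*t^3 + 34*g^4*t^2 - 4*g^3*t^4 - 4*g^3*t^3 - 288*g^3 - 6*g^2*t^5 - 6*g^2*t^4 + 36*g^2*t + g*t^6 + g*t^5 + 8*g*t^2 - t^3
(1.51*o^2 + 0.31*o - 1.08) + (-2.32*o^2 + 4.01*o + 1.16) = -0.81*o^2 + 4.32*o + 0.0799999999999998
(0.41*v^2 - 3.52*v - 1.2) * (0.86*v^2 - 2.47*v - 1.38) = 0.3526*v^4 - 4.0399*v^3 + 7.0966*v^2 + 7.8216*v + 1.656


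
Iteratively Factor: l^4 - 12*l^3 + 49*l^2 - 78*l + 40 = (l - 5)*(l^3 - 7*l^2 + 14*l - 8) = (l - 5)*(l - 2)*(l^2 - 5*l + 4) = (l - 5)*(l - 4)*(l - 2)*(l - 1)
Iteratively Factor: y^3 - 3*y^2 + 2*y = (y - 1)*(y^2 - 2*y) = (y - 2)*(y - 1)*(y)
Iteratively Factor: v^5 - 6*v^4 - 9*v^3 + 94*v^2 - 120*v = (v + 4)*(v^4 - 10*v^3 + 31*v^2 - 30*v) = (v - 3)*(v + 4)*(v^3 - 7*v^2 + 10*v) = v*(v - 3)*(v + 4)*(v^2 - 7*v + 10) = v*(v - 3)*(v - 2)*(v + 4)*(v - 5)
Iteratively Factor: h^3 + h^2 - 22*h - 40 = (h + 2)*(h^2 - h - 20) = (h - 5)*(h + 2)*(h + 4)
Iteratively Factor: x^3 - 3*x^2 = (x)*(x^2 - 3*x) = x*(x - 3)*(x)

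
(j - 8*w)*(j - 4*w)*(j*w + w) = j^3*w - 12*j^2*w^2 + j^2*w + 32*j*w^3 - 12*j*w^2 + 32*w^3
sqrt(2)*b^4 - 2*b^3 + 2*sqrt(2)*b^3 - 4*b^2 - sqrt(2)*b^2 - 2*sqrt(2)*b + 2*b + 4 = (b - 1)*(b + 2)*(b - sqrt(2))*(sqrt(2)*b + sqrt(2))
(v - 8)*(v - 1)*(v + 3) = v^3 - 6*v^2 - 19*v + 24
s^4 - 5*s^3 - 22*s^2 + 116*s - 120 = (s - 6)*(s - 2)^2*(s + 5)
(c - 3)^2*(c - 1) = c^3 - 7*c^2 + 15*c - 9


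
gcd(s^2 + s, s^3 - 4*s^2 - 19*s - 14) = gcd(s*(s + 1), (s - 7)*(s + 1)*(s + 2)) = s + 1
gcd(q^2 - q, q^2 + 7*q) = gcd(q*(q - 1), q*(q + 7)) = q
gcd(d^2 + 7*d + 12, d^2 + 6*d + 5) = 1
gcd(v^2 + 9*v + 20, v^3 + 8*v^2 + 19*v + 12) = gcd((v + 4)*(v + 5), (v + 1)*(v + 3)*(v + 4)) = v + 4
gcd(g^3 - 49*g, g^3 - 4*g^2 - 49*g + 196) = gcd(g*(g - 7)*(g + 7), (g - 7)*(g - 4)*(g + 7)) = g^2 - 49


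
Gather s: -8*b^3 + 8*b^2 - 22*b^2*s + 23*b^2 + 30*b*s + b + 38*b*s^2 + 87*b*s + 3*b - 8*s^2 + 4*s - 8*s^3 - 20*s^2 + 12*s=-8*b^3 + 31*b^2 + 4*b - 8*s^3 + s^2*(38*b - 28) + s*(-22*b^2 + 117*b + 16)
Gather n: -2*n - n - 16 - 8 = -3*n - 24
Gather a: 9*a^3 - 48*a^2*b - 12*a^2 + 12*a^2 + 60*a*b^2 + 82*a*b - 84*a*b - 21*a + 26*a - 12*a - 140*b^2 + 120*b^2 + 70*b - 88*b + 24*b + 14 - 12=9*a^3 - 48*a^2*b + a*(60*b^2 - 2*b - 7) - 20*b^2 + 6*b + 2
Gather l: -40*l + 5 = 5 - 40*l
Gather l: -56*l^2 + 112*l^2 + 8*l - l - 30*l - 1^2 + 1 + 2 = 56*l^2 - 23*l + 2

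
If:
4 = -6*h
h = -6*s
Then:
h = -2/3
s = 1/9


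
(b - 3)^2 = b^2 - 6*b + 9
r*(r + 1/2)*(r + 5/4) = r^3 + 7*r^2/4 + 5*r/8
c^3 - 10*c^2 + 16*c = c*(c - 8)*(c - 2)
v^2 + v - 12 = (v - 3)*(v + 4)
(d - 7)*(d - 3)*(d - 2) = d^3 - 12*d^2 + 41*d - 42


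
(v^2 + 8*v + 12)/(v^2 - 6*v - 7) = (v^2 + 8*v + 12)/(v^2 - 6*v - 7)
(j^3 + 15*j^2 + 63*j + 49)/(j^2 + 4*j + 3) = (j^2 + 14*j + 49)/(j + 3)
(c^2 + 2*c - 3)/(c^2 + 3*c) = (c - 1)/c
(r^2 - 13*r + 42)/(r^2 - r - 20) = (-r^2 + 13*r - 42)/(-r^2 + r + 20)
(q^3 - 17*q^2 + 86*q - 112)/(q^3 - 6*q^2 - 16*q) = (q^2 - 9*q + 14)/(q*(q + 2))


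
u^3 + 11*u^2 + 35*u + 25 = (u + 1)*(u + 5)^2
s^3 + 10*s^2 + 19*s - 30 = (s - 1)*(s + 5)*(s + 6)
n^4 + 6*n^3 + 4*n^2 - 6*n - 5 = (n - 1)*(n + 1)^2*(n + 5)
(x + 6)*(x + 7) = x^2 + 13*x + 42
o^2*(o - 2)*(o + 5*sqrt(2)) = o^4 - 2*o^3 + 5*sqrt(2)*o^3 - 10*sqrt(2)*o^2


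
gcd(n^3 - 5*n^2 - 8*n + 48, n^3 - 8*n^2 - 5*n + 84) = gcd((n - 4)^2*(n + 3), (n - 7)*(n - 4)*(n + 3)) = n^2 - n - 12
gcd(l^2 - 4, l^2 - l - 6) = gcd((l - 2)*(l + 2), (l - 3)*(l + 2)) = l + 2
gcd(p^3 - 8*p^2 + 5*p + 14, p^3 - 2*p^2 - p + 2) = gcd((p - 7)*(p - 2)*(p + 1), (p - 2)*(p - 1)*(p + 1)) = p^2 - p - 2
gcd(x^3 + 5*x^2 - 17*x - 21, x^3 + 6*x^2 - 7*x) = x + 7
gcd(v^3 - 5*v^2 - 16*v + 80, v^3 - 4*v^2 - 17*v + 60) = v^2 - v - 20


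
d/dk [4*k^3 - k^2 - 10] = 2*k*(6*k - 1)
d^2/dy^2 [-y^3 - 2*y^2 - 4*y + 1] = -6*y - 4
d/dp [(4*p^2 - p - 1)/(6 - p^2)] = (-p^2 + 46*p - 6)/(p^4 - 12*p^2 + 36)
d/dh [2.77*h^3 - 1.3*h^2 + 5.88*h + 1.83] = 8.31*h^2 - 2.6*h + 5.88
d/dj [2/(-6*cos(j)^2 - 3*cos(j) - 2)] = -6*(4*cos(j) + 1)*sin(j)/(6*cos(j)^2 + 3*cos(j) + 2)^2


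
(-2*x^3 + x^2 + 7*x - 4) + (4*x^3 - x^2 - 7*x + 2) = 2*x^3 - 2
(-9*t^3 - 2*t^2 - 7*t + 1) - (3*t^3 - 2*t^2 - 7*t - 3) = 4 - 12*t^3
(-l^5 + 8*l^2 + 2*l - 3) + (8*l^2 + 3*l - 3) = -l^5 + 16*l^2 + 5*l - 6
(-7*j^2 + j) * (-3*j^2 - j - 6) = 21*j^4 + 4*j^3 + 41*j^2 - 6*j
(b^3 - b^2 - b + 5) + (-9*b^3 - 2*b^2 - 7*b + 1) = -8*b^3 - 3*b^2 - 8*b + 6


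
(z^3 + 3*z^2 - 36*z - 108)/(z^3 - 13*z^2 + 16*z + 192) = (z^2 - 36)/(z^2 - 16*z + 64)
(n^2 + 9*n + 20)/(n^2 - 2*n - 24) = (n + 5)/(n - 6)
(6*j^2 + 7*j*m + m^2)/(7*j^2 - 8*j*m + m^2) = (6*j^2 + 7*j*m + m^2)/(7*j^2 - 8*j*m + m^2)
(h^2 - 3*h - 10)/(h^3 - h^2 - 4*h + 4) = (h - 5)/(h^2 - 3*h + 2)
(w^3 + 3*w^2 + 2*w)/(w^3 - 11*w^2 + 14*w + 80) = w*(w + 1)/(w^2 - 13*w + 40)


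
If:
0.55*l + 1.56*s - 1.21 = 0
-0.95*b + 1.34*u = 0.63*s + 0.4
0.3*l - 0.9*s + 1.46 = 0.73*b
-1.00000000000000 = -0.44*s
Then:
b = -2.55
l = -4.25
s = 2.27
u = -0.44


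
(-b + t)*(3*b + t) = -3*b^2 + 2*b*t + t^2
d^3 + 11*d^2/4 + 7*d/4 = d*(d + 1)*(d + 7/4)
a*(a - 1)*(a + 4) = a^3 + 3*a^2 - 4*a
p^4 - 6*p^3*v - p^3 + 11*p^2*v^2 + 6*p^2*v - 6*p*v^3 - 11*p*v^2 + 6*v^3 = (p - 1)*(p - 3*v)*(p - 2*v)*(p - v)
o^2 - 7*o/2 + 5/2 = (o - 5/2)*(o - 1)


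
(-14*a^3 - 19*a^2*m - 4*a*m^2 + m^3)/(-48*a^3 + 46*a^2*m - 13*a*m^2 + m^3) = (14*a^3 + 19*a^2*m + 4*a*m^2 - m^3)/(48*a^3 - 46*a^2*m + 13*a*m^2 - m^3)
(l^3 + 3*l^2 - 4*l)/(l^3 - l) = (l + 4)/(l + 1)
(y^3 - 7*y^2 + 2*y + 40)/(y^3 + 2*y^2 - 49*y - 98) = (y^2 - 9*y + 20)/(y^2 - 49)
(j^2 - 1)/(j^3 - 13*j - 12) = (j - 1)/(j^2 - j - 12)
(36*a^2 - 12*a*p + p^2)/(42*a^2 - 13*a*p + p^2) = (-6*a + p)/(-7*a + p)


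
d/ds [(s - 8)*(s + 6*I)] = 2*s - 8 + 6*I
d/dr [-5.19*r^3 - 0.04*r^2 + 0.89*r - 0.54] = -15.57*r^2 - 0.08*r + 0.89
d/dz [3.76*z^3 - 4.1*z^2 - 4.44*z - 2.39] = 11.28*z^2 - 8.2*z - 4.44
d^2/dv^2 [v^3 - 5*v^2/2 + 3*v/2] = 6*v - 5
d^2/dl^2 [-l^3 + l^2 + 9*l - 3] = 2 - 6*l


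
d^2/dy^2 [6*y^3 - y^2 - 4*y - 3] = 36*y - 2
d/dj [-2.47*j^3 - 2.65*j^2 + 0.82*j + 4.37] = -7.41*j^2 - 5.3*j + 0.82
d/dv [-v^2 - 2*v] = -2*v - 2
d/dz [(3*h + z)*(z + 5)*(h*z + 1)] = h*(3*h + z)*(z + 5) + (3*h + z)*(h*z + 1) + (z + 5)*(h*z + 1)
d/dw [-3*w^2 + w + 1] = 1 - 6*w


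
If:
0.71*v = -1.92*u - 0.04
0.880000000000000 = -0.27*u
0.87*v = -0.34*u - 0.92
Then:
No Solution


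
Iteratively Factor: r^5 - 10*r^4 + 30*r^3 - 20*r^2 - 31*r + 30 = (r - 1)*(r^4 - 9*r^3 + 21*r^2 + r - 30) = (r - 1)*(r + 1)*(r^3 - 10*r^2 + 31*r - 30) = (r - 3)*(r - 1)*(r + 1)*(r^2 - 7*r + 10) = (r - 3)*(r - 2)*(r - 1)*(r + 1)*(r - 5)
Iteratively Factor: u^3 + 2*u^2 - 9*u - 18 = (u - 3)*(u^2 + 5*u + 6) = (u - 3)*(u + 2)*(u + 3)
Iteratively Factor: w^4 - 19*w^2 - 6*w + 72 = (w - 4)*(w^3 + 4*w^2 - 3*w - 18) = (w - 4)*(w + 3)*(w^2 + w - 6) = (w - 4)*(w - 2)*(w + 3)*(w + 3)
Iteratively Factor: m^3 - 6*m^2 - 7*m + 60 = (m + 3)*(m^2 - 9*m + 20) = (m - 5)*(m + 3)*(m - 4)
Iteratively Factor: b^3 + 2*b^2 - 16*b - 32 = (b - 4)*(b^2 + 6*b + 8) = (b - 4)*(b + 2)*(b + 4)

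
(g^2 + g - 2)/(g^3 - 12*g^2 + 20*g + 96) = (g - 1)/(g^2 - 14*g + 48)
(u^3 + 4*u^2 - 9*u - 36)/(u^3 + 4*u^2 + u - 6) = (u^2 + u - 12)/(u^2 + u - 2)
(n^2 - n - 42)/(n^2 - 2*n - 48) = (n - 7)/(n - 8)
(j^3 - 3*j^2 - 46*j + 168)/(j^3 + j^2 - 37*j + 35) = (j^2 - 10*j + 24)/(j^2 - 6*j + 5)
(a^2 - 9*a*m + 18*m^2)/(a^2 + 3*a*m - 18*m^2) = (a - 6*m)/(a + 6*m)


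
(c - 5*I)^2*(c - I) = c^3 - 11*I*c^2 - 35*c + 25*I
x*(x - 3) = x^2 - 3*x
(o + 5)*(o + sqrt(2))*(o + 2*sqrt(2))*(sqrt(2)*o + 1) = sqrt(2)*o^4 + 7*o^3 + 5*sqrt(2)*o^3 + 7*sqrt(2)*o^2 + 35*o^2 + 4*o + 35*sqrt(2)*o + 20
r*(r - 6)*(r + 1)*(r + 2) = r^4 - 3*r^3 - 16*r^2 - 12*r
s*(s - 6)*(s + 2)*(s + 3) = s^4 - s^3 - 24*s^2 - 36*s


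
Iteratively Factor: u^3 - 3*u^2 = (u)*(u^2 - 3*u) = u^2*(u - 3)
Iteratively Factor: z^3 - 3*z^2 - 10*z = (z + 2)*(z^2 - 5*z) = (z - 5)*(z + 2)*(z)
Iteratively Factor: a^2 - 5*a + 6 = (a - 2)*(a - 3)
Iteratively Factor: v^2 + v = (v)*(v + 1)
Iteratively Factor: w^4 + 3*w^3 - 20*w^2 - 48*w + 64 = (w - 1)*(w^3 + 4*w^2 - 16*w - 64) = (w - 4)*(w - 1)*(w^2 + 8*w + 16) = (w - 4)*(w - 1)*(w + 4)*(w + 4)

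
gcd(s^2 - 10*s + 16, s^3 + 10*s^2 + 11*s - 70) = s - 2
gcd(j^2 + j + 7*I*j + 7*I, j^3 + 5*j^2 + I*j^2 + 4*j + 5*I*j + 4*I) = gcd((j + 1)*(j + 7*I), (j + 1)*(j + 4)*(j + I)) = j + 1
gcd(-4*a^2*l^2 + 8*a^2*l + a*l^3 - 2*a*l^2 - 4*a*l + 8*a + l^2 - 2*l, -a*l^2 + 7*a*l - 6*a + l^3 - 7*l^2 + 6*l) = 1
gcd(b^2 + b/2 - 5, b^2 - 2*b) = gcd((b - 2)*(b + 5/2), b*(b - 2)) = b - 2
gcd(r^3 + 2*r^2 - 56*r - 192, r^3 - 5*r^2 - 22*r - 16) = r - 8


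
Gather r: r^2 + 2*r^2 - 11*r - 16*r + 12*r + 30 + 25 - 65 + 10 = 3*r^2 - 15*r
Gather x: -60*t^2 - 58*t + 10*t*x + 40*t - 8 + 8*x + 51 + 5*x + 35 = -60*t^2 - 18*t + x*(10*t + 13) + 78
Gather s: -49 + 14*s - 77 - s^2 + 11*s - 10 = -s^2 + 25*s - 136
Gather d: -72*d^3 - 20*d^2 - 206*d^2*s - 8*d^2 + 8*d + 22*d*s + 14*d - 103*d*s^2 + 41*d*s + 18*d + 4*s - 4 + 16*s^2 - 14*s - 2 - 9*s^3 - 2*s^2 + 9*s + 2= -72*d^3 + d^2*(-206*s - 28) + d*(-103*s^2 + 63*s + 40) - 9*s^3 + 14*s^2 - s - 4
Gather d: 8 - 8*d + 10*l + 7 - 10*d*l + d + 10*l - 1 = d*(-10*l - 7) + 20*l + 14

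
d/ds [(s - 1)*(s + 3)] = 2*s + 2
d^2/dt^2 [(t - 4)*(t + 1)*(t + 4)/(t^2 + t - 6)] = 4*(-5*t^3 - 24*t^2 - 114*t - 86)/(t^6 + 3*t^5 - 15*t^4 - 35*t^3 + 90*t^2 + 108*t - 216)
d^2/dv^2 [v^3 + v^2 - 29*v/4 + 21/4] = 6*v + 2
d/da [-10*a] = -10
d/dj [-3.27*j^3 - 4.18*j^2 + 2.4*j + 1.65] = -9.81*j^2 - 8.36*j + 2.4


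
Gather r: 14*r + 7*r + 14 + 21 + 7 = 21*r + 42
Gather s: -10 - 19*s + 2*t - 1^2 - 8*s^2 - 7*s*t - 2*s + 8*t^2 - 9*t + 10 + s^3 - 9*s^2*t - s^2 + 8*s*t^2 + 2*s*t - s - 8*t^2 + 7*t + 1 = s^3 + s^2*(-9*t - 9) + s*(8*t^2 - 5*t - 22)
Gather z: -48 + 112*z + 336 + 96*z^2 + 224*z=96*z^2 + 336*z + 288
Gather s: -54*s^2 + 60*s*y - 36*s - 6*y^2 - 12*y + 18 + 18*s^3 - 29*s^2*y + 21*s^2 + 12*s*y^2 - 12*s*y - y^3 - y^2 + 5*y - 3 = 18*s^3 + s^2*(-29*y - 33) + s*(12*y^2 + 48*y - 36) - y^3 - 7*y^2 - 7*y + 15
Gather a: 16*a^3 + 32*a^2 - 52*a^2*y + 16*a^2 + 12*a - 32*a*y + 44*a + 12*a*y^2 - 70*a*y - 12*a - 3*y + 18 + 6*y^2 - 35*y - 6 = 16*a^3 + a^2*(48 - 52*y) + a*(12*y^2 - 102*y + 44) + 6*y^2 - 38*y + 12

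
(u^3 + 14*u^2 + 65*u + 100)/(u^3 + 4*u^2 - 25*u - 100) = (u + 5)/(u - 5)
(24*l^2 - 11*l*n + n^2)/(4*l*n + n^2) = (24*l^2 - 11*l*n + n^2)/(n*(4*l + n))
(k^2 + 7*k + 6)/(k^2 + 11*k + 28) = (k^2 + 7*k + 6)/(k^2 + 11*k + 28)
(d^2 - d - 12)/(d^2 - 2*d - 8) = (d + 3)/(d + 2)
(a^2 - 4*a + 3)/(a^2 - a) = (a - 3)/a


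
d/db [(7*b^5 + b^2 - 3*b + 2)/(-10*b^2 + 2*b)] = (-105*b^6 + 28*b^5 - 14*b^2 + 20*b - 2)/(2*b^2*(25*b^2 - 10*b + 1))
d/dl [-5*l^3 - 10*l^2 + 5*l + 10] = -15*l^2 - 20*l + 5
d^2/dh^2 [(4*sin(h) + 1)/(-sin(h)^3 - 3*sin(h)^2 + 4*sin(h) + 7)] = (16*sin(h)^7 + 45*sin(h)^6 + 109*sin(h)^5 + 356*sin(h)^4 + 379*sin(h)^3 - 378*sin(h)^2 - 306*sin(h) + 150)/(sin(h)^3 + 3*sin(h)^2 - 4*sin(h) - 7)^3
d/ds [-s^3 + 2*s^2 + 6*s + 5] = -3*s^2 + 4*s + 6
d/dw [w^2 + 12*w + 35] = 2*w + 12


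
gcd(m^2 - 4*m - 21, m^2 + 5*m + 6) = m + 3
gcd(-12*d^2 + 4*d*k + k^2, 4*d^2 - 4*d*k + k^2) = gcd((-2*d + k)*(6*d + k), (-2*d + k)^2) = 2*d - k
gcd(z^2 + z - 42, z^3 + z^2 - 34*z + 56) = z + 7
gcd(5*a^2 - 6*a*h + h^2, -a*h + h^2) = a - h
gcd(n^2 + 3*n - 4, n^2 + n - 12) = n + 4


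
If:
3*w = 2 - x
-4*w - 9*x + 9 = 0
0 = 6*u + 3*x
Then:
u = -19/46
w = 9/23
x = 19/23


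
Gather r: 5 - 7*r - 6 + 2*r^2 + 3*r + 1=2*r^2 - 4*r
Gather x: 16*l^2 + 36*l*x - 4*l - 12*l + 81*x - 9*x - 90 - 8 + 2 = 16*l^2 - 16*l + x*(36*l + 72) - 96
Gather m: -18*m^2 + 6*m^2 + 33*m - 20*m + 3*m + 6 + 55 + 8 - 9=-12*m^2 + 16*m + 60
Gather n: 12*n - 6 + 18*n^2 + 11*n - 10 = 18*n^2 + 23*n - 16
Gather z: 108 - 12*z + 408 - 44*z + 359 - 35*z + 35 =910 - 91*z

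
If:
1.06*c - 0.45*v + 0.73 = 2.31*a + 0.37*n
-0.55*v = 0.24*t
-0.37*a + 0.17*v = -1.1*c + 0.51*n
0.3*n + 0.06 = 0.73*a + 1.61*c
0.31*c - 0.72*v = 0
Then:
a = 0.36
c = -0.30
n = -0.95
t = 0.30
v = -0.13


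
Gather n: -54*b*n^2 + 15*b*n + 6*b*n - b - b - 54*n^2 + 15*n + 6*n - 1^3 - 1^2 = -2*b + n^2*(-54*b - 54) + n*(21*b + 21) - 2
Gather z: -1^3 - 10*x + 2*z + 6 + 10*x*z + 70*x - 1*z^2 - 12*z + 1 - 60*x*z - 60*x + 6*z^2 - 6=5*z^2 + z*(-50*x - 10)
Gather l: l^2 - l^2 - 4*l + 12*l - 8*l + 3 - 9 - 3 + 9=0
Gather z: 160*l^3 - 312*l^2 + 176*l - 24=160*l^3 - 312*l^2 + 176*l - 24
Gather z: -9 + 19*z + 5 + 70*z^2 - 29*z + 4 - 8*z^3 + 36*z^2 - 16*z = -8*z^3 + 106*z^2 - 26*z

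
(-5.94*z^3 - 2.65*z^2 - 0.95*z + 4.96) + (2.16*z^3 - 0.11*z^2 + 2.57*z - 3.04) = -3.78*z^3 - 2.76*z^2 + 1.62*z + 1.92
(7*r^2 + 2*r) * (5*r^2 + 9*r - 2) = 35*r^4 + 73*r^3 + 4*r^2 - 4*r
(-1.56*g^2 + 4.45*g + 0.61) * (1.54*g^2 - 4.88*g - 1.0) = -2.4024*g^4 + 14.4658*g^3 - 19.2166*g^2 - 7.4268*g - 0.61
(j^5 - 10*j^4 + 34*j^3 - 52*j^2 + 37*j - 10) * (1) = j^5 - 10*j^4 + 34*j^3 - 52*j^2 + 37*j - 10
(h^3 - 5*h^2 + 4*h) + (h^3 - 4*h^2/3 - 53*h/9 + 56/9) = 2*h^3 - 19*h^2/3 - 17*h/9 + 56/9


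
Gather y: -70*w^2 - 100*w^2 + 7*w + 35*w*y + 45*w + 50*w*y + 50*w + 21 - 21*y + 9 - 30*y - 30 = -170*w^2 + 102*w + y*(85*w - 51)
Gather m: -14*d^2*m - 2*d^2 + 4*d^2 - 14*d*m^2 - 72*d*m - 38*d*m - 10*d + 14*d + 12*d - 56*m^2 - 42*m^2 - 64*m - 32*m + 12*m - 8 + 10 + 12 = 2*d^2 + 16*d + m^2*(-14*d - 98) + m*(-14*d^2 - 110*d - 84) + 14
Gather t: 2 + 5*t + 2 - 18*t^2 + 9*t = -18*t^2 + 14*t + 4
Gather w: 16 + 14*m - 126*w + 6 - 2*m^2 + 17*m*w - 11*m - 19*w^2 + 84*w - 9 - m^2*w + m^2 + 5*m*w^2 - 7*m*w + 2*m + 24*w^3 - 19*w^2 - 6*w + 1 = -m^2 + 5*m + 24*w^3 + w^2*(5*m - 38) + w*(-m^2 + 10*m - 48) + 14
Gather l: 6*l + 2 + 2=6*l + 4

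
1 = 1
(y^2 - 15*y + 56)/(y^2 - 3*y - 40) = (y - 7)/(y + 5)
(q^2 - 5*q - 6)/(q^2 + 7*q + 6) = (q - 6)/(q + 6)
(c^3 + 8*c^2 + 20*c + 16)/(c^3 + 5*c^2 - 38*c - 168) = (c^2 + 4*c + 4)/(c^2 + c - 42)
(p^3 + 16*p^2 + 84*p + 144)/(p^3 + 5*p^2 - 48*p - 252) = (p + 4)/(p - 7)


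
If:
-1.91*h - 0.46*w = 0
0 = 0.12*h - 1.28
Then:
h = 10.67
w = -44.29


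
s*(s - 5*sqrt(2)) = s^2 - 5*sqrt(2)*s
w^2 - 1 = (w - 1)*(w + 1)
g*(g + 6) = g^2 + 6*g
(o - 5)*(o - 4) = o^2 - 9*o + 20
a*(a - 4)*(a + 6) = a^3 + 2*a^2 - 24*a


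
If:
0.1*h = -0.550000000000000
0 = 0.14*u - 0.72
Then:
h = -5.50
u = 5.14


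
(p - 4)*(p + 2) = p^2 - 2*p - 8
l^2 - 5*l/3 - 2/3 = (l - 2)*(l + 1/3)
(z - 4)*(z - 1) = z^2 - 5*z + 4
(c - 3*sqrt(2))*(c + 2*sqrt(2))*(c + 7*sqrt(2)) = c^3 + 6*sqrt(2)*c^2 - 26*c - 84*sqrt(2)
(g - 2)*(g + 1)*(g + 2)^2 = g^4 + 3*g^3 - 2*g^2 - 12*g - 8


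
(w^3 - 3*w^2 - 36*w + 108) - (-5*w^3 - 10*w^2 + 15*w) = 6*w^3 + 7*w^2 - 51*w + 108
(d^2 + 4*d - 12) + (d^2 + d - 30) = 2*d^2 + 5*d - 42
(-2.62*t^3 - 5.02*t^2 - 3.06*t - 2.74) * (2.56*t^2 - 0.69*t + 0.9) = -6.7072*t^5 - 11.0434*t^4 - 6.7278*t^3 - 9.421*t^2 - 0.8634*t - 2.466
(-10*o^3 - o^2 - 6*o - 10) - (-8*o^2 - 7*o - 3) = -10*o^3 + 7*o^2 + o - 7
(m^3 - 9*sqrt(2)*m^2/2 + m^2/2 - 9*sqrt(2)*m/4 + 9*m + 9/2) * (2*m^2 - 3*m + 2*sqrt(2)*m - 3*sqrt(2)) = 2*m^5 - 7*sqrt(2)*m^4 - 2*m^4 - 3*m^3/2 + 7*sqrt(2)*m^3 + 93*sqrt(2)*m^2/4 - 18*sqrt(2)*m - 27*sqrt(2)/2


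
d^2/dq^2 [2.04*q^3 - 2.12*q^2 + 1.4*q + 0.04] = 12.24*q - 4.24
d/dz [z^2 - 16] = 2*z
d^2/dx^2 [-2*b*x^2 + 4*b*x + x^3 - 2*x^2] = -4*b + 6*x - 4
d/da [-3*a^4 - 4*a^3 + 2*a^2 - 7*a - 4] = -12*a^3 - 12*a^2 + 4*a - 7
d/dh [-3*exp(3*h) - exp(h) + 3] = -9*exp(3*h) - exp(h)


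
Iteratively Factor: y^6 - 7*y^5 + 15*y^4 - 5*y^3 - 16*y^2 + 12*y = (y + 1)*(y^5 - 8*y^4 + 23*y^3 - 28*y^2 + 12*y) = y*(y + 1)*(y^4 - 8*y^3 + 23*y^2 - 28*y + 12) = y*(y - 3)*(y + 1)*(y^3 - 5*y^2 + 8*y - 4) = y*(y - 3)*(y - 2)*(y + 1)*(y^2 - 3*y + 2) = y*(y - 3)*(y - 2)*(y - 1)*(y + 1)*(y - 2)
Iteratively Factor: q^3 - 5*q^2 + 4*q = (q)*(q^2 - 5*q + 4) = q*(q - 1)*(q - 4)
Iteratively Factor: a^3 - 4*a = (a)*(a^2 - 4) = a*(a + 2)*(a - 2)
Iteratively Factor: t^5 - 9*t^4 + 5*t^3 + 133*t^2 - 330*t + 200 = (t - 5)*(t^4 - 4*t^3 - 15*t^2 + 58*t - 40) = (t - 5)*(t - 2)*(t^3 - 2*t^2 - 19*t + 20) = (t - 5)*(t - 2)*(t - 1)*(t^2 - t - 20) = (t - 5)^2*(t - 2)*(t - 1)*(t + 4)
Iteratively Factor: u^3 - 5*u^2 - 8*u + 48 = (u - 4)*(u^2 - u - 12) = (u - 4)*(u + 3)*(u - 4)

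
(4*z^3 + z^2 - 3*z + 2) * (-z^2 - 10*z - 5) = -4*z^5 - 41*z^4 - 27*z^3 + 23*z^2 - 5*z - 10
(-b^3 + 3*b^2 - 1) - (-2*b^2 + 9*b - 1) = -b^3 + 5*b^2 - 9*b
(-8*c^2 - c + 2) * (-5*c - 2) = 40*c^3 + 21*c^2 - 8*c - 4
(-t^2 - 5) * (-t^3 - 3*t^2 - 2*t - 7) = t^5 + 3*t^4 + 7*t^3 + 22*t^2 + 10*t + 35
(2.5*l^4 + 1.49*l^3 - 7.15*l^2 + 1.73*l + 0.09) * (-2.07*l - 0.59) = -5.175*l^5 - 4.5593*l^4 + 13.9214*l^3 + 0.6374*l^2 - 1.207*l - 0.0531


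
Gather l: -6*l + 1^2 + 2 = 3 - 6*l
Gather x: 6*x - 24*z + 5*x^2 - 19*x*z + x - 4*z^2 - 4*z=5*x^2 + x*(7 - 19*z) - 4*z^2 - 28*z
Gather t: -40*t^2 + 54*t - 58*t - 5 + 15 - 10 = -40*t^2 - 4*t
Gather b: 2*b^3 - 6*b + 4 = 2*b^3 - 6*b + 4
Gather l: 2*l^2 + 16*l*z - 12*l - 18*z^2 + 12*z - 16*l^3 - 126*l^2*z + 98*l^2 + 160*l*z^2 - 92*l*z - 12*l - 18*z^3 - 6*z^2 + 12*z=-16*l^3 + l^2*(100 - 126*z) + l*(160*z^2 - 76*z - 24) - 18*z^3 - 24*z^2 + 24*z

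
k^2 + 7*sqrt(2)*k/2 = k*(k + 7*sqrt(2)/2)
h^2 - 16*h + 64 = (h - 8)^2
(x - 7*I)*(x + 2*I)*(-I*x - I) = -I*x^3 - 5*x^2 - I*x^2 - 5*x - 14*I*x - 14*I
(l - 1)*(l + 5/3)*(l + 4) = l^3 + 14*l^2/3 + l - 20/3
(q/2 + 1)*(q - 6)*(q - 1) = q^3/2 - 5*q^2/2 - 4*q + 6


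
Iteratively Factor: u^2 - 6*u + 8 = (u - 2)*(u - 4)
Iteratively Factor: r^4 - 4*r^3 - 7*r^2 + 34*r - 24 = (r - 2)*(r^3 - 2*r^2 - 11*r + 12) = (r - 4)*(r - 2)*(r^2 + 2*r - 3) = (r - 4)*(r - 2)*(r + 3)*(r - 1)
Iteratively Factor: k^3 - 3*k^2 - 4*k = (k - 4)*(k^2 + k) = (k - 4)*(k + 1)*(k)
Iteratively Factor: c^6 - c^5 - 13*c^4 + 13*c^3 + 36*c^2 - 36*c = (c - 2)*(c^5 + c^4 - 11*c^3 - 9*c^2 + 18*c) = c*(c - 2)*(c^4 + c^3 - 11*c^2 - 9*c + 18) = c*(c - 2)*(c + 2)*(c^3 - c^2 - 9*c + 9) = c*(c - 2)*(c + 2)*(c + 3)*(c^2 - 4*c + 3) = c*(c - 2)*(c - 1)*(c + 2)*(c + 3)*(c - 3)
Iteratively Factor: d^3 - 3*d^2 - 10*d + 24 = (d - 4)*(d^2 + d - 6) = (d - 4)*(d - 2)*(d + 3)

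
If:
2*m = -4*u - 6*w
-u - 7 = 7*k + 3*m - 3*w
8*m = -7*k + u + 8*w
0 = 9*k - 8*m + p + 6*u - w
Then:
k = 11*w/21 - 17/12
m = w/3 + 7/6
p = 188*w/21 + 307/12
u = -5*w/3 - 7/12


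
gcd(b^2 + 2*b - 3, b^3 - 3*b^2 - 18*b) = b + 3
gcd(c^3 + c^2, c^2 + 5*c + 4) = c + 1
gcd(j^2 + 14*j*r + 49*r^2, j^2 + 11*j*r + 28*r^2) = j + 7*r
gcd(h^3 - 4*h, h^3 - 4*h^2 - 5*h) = h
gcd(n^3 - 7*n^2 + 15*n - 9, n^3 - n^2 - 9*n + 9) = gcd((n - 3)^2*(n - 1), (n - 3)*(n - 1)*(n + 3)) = n^2 - 4*n + 3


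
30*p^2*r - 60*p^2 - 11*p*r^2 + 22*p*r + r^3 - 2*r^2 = (-6*p + r)*(-5*p + r)*(r - 2)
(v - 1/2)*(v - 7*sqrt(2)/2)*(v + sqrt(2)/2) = v^3 - 3*sqrt(2)*v^2 - v^2/2 - 7*v/2 + 3*sqrt(2)*v/2 + 7/4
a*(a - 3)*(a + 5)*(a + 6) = a^4 + 8*a^3 - 3*a^2 - 90*a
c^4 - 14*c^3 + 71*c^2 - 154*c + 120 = (c - 5)*(c - 4)*(c - 3)*(c - 2)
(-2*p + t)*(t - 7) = -2*p*t + 14*p + t^2 - 7*t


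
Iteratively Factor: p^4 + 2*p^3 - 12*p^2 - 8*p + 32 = (p + 4)*(p^3 - 2*p^2 - 4*p + 8) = (p + 2)*(p + 4)*(p^2 - 4*p + 4) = (p - 2)*(p + 2)*(p + 4)*(p - 2)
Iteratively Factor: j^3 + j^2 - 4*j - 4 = (j + 1)*(j^2 - 4) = (j - 2)*(j + 1)*(j + 2)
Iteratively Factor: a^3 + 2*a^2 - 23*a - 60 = (a - 5)*(a^2 + 7*a + 12) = (a - 5)*(a + 4)*(a + 3)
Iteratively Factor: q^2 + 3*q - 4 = (q - 1)*(q + 4)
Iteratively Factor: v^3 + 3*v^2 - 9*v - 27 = (v + 3)*(v^2 - 9) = (v + 3)^2*(v - 3)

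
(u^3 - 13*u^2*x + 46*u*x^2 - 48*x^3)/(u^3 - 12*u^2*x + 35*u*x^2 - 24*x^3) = (-u + 2*x)/(-u + x)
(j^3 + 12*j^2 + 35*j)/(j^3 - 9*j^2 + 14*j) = (j^2 + 12*j + 35)/(j^2 - 9*j + 14)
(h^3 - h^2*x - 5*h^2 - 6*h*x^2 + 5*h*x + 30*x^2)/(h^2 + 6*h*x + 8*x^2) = (h^2 - 3*h*x - 5*h + 15*x)/(h + 4*x)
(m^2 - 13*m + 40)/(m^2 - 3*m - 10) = (m - 8)/(m + 2)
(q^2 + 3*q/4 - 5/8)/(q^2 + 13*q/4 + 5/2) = (q - 1/2)/(q + 2)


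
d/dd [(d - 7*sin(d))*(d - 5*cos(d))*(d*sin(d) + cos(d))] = d*(d - 7*sin(d))*(d - 5*cos(d))*cos(d) + (d - 7*sin(d))*(d*sin(d) + cos(d))*(5*sin(d) + 1) - (d - 5*cos(d))*(d*sin(d) + cos(d))*(7*cos(d) - 1)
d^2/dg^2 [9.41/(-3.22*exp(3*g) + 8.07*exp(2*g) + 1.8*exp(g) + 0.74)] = (9.41*(-19.32*exp(2*g) + 32.28*exp(g) + 3.6)*(-9.66*exp(2*g) + 16.14*exp(g) + 1.8)*exp(g) + (272.7018*exp(2*g) - 303.7548*exp(g) - 16.938)*(-3.22*exp(3*g) + 8.07*exp(2*g) + 1.8*exp(g) + 0.74))*exp(g)/(-3.22*exp(3*g) + 8.07*exp(2*g) + 1.8*exp(g) + 0.74)^3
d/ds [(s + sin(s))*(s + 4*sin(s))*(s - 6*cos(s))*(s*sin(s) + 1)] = (s + sin(s))*(s + 4*sin(s))*(s - 6*cos(s))*(s*cos(s) + sin(s)) + (s + sin(s))*(s + 4*sin(s))*(s*sin(s) + 1)*(6*sin(s) + 1) + (s + sin(s))*(s - 6*cos(s))*(s*sin(s) + 1)*(4*cos(s) + 1) + (s + 4*sin(s))*(s - 6*cos(s))*(s*sin(s) + 1)*(cos(s) + 1)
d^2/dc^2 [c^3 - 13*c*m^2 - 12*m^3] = 6*c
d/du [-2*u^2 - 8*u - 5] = -4*u - 8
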